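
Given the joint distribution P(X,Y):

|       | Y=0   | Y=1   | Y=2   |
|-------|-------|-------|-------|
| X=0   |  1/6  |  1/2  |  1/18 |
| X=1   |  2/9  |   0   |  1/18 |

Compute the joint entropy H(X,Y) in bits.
1.8764 bits

H(X,Y) = -Σ_{x,y} P(x,y) log₂ P(x,y). Per-cell terms -P(x,y)·log₂P(x,y):
  X=0: 0.4308, 0.5000, 0.2317
  X=1: 0.4822, 0.0000, 0.2317
  (cells with P = 0 contribute 0)
Sum of the 6 terms: H(X,Y) = 1.8764 bits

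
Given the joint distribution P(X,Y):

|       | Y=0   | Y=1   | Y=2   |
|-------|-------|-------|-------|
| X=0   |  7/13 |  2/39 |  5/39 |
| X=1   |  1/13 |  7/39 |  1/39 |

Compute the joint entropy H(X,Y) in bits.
1.9455 bits

H(X,Y) = -Σ_{x,y} P(x,y) log₂ P(x,y). Per-cell terms -P(x,y)·log₂P(x,y):
  X=0: 0.4809, 0.2198, 0.3799
  X=1: 0.2846, 0.4448, 0.1355
Sum of the 6 terms: H(X,Y) = 1.9455 bits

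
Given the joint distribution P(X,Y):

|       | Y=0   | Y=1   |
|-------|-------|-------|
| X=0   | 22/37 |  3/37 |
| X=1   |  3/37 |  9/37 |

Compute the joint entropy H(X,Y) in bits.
1.5298 bits

H(X,Y) = -Σ_{x,y} P(x,y) log₂ P(x,y). Per-cell terms -P(x,y)·log₂P(x,y):
  X=0: 0.44596, 0.29388
  X=1: 0.29388, 0.49610
Sum of the 4 terms: H(X,Y) = 1.5298 bits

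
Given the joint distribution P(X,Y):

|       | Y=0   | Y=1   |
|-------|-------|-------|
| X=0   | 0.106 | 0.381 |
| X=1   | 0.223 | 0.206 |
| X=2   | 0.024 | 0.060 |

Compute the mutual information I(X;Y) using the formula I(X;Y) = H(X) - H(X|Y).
0.0676 bits

I(X;Y) = H(X) - H(X|Y)

Marginal of X (row sums):
  P(X=0) = 0.106 + 0.381 = 0.487
  P(X=1) = 0.223 + 0.206 = 0.429
  P(X=2) = 0.024 + 0.060 = 0.084
H(X) = -[0.487·log₂(0.487) + 0.429·log₂(0.429) + 0.084·log₂(0.084)]
  = 0.5055 + 0.5238 + 0.3002 = 1.3295 bits

Marginal of Y (column sums):
  P(Y=0) = 0.106 + 0.223 + 0.024 = 0.353
  P(Y=1) = 0.381 + 0.206 + 0.060 = 0.647
H(X|Y) = Σ_y P(y)·H(X|Y=y):
  Y=0: P(Y=0) = 0.353, P(X|Y=0) = (106/353, 223/353, 24/353) → H(X|Y=0) = 1.2035
  Y=1: P(Y=1) = 0.647, P(X|Y=1) = (381/647, 206/647, 60/647) → H(X|Y=1) = 1.2937
H(X|Y) = 0.353·1.2035 + 0.647·1.2937 = 1.2619 bits

I(X;Y) = H(X) - H(X|Y) = 1.3295 - 1.2619 = 0.0676 bits

Cross-check via I(X;Y) = H(X) + H(Y) - H(X,Y): computing H(Y) from the column sums and H(X,Y) from the 6 cells in the same way gives H(Y) = 0.9367 bits and H(X,Y) = 2.1986 bits, so
I(X;Y) = 1.3295 + 0.9367 - 2.1986 = 0.0676 bits ✓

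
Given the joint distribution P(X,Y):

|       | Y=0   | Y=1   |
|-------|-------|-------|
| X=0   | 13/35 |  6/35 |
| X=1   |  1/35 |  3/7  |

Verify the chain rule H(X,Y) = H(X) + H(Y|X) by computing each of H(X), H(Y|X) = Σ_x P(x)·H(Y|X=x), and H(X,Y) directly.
H(X) = 0.9947 bits, H(Y|X) = 0.6426 bits, H(X,Y) = 1.6373 bits

Marginal of X (row sums):
  P(X=0) = 13/35 + 6/35 = 19/35
  P(X=1) = 1/35 + 3/7 = 16/35
H(X) = -[(19/35)·log₂(19/35) + (16/35)·log₂(16/35)]
  = 0.47845 + 0.51624 = 0.9947 bits

H(Y|X) = Σ_x P(x)·H(Y|X=x):
  X=0: P(X=0) = 19/35, P(Y|X=0) = (13/19, 6/19) → H(Y|X=0) = 0.89974
  X=1: P(X=1) = 16/35, P(Y|X=1) = (1/16, 15/16) → H(Y|X=1) = 0.33729
H(Y|X) = (19/35)·0.89974 + (16/35)·0.33729 = 0.6426 bits

H(X,Y) = -Σ_{x,y} P(x,y) log₂ P(x,y). Per-cell terms -P(x,y)·log₂P(x,y):
  X=0: 0.53071, 0.43617
  X=1: 0.14655, 0.52388
Sum of the 4 terms: H(X,Y) = 1.6373 bits

Chain rule check:
  H(X) + H(Y|X) = 0.9947 + 0.6426 = 1.6373 bits
  H(X,Y) = 1.6373 bits
✓ Chain rule verified.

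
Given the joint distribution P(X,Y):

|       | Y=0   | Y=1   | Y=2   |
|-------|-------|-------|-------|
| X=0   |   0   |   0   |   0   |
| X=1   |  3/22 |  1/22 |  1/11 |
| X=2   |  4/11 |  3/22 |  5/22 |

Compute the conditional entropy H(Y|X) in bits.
1.4723 bits

H(Y|X) = H(X,Y) - H(X)

H(X,Y) = -Σ_{x,y} P(x,y) log₂ P(x,y). Per-cell terms -P(x,y)·log₂P(x,y):
  X=0: 0.000000, 0.000000, 0.000000
  X=1: 0.391973, 0.202701, 0.314494
  X=2: 0.530702, 0.391973, 0.485796
  (cells with P = 0 contribute 0)
Sum of the 9 terms: H(X,Y) = 2.31764 bits

Marginal of X (row sums):
  P(X=0) = 0 + 0 + 0 = 0
  P(X=1) = 3/22 + 1/22 + 1/11 = 3/11
  P(X=2) = 4/11 + 3/22 + 5/22 = 8/11
H(X) = -[(3/11)·log₂(3/11) + (8/11)·log₂(8/11)]   (outcomes with P = 0 contribute 0)
  = 0.511219 + 0.334132 = 0.84535 bits

H(Y|X) = H(X,Y) - H(X) = 2.31764 - 0.84535 = 1.4723 bits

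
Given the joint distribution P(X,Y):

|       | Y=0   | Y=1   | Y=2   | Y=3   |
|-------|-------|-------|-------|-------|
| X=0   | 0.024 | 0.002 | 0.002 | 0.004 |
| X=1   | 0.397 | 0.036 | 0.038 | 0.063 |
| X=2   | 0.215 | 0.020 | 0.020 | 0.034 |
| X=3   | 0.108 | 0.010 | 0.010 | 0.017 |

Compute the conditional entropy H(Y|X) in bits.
1.2134 bits

H(Y|X) = H(X,Y) - H(X)

H(X,Y) = -Σ_{x,y} P(x,y) log₂ P(x,y). Per-cell terms -P(x,y)·log₂P(x,y):
  X=0: 0.12913972, 0.01793157, 0.01793157, 0.03186314
  X=1: 0.52911727, 0.17265093, 0.17927856, 0.25127577
  X=2: 0.47678216, 0.11287712, 0.11287712, 0.16586293
  X=3: 0.34677685, 0.06643856, 0.06643856, 0.09993146
Sum of the 16 terms: H(X,Y) = 2.7771733 bits

Marginal of X (row sums):
  P(X=0) = 0.024 + 0.002 + 0.002 + 0.004 = 0.032
  P(X=1) = 0.397 + 0.036 + 0.038 + 0.063 = 0.534
  P(X=2) = 0.215 + 0.020 + 0.020 + 0.034 = 0.289
  P(X=3) = 0.108 + 0.010 + 0.010 + 0.017 = 0.145
H(X) = -[0.032·log₂(0.032) + 0.534·log₂(0.534) + 0.289·log₂(0.289) + 0.145·log₂(0.145)]
  = 0.15890510 + 0.48331718 + 0.51755814 + 0.40395190 = 1.5637323 bits

H(Y|X) = H(X,Y) - H(X) = 2.7771733 - 1.5637323 = 1.2134 bits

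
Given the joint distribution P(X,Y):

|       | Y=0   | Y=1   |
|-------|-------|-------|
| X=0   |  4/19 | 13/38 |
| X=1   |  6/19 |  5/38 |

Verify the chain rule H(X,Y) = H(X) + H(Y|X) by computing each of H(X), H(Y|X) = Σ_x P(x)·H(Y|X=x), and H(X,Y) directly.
H(X) = 0.9920 bits, H(Y|X) = 0.9208 bits, H(X,Y) = 1.9128 bits

Marginal of X (row sums):
  P(X=0) = 4/19 + 13/38 = 21/38
  P(X=1) = 6/19 + 5/38 = 17/38
H(X) = -[(21/38)·log₂(21/38) + (17/38)·log₂(17/38)]
  = 0.47284 + 0.51916 = 0.9920 bits

H(Y|X) = Σ_x P(x)·H(Y|X=x):
  X=0: P(X=0) = 21/38, P(Y|X=0) = (8/21, 13/21) → H(Y|X=0) = 0.95871
  X=1: P(X=1) = 17/38, P(Y|X=1) = (12/17, 5/17) → H(Y|X=1) = 0.87398
H(Y|X) = (21/38)·0.95871 + (17/38)·0.87398 = 0.9208 bits

H(X,Y) = -Σ_{x,y} P(x,y) log₂ P(x,y). Per-cell terms -P(x,y)·log₂P(x,y):
  X=0: 0.47325, 0.52940
  X=1: 0.52515, 0.38500
Sum of the 4 terms: H(X,Y) = 1.9128 bits

Chain rule check:
  H(X) + H(Y|X) = 0.9920 + 0.9208 = 1.9128 bits
  H(X,Y) = 1.9128 bits
✓ Chain rule verified.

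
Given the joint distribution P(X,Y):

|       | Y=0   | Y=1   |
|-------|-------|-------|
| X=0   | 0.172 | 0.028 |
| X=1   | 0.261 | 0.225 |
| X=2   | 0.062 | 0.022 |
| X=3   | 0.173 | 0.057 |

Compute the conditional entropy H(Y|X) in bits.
0.8564 bits

H(Y|X) = H(X,Y) - H(X)

H(X,Y) = -Σ_{x,y} P(x,y) log₂ P(x,y). Per-cell terms -P(x,y)·log₂P(x,y):
  X=0: 0.436797, 0.144436
  X=1: 0.505786, 0.484201
  X=2: 0.248718, 0.121140
  X=3: 0.437890, 0.235575
Sum of the 8 terms: H(X,Y) = 2.61454 bits

Marginal of X (row sums):
  P(X=0) = 0.172 + 0.028 = 0.200
  P(X=1) = 0.261 + 0.225 = 0.486
  P(X=2) = 0.062 + 0.022 = 0.084
  P(X=3) = 0.173 + 0.057 = 0.230
H(X) = -[0.200·log₂(0.200) + 0.486·log₂(0.486) + 0.084·log₂(0.084) + 0.230·log₂(0.230)]
  = 0.464386 + 0.505912 + 0.300171 + 0.487668 = 1.75814 bits

H(Y|X) = H(X,Y) - H(X) = 2.61454 - 1.75814 = 0.8564 bits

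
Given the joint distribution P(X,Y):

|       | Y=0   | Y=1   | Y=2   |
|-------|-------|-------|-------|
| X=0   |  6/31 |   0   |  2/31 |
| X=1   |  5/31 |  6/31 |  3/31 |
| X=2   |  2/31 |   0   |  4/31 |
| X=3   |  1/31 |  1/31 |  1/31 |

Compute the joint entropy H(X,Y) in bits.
3.0386 bits

H(X,Y) = -Σ_{x,y} P(x,y) log₂ P(x,y). Per-cell terms -P(x,y)·log₂P(x,y):
  X=0: 0.45856, 0.00000, 0.25511
  X=1: 0.42456, 0.45856, 0.32605
  X=2: 0.25511, 0.00000, 0.38119
  X=3: 0.15981, 0.15981, 0.15981
  (cells with P = 0 contribute 0)
Sum of the 12 terms: H(X,Y) = 3.0386 bits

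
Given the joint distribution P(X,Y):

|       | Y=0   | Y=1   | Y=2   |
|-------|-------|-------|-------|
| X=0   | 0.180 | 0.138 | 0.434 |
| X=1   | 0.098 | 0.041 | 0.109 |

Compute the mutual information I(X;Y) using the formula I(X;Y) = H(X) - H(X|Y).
0.0160 bits

I(X;Y) = H(X) - H(X|Y)

Marginal of X (row sums):
  P(X=0) = 0.180 + 0.138 + 0.434 = 0.752
  P(X=1) = 0.098 + 0.041 + 0.109 = 0.248
H(X) = -[0.752·log₂(0.752) + 0.248·log₂(0.248)]
  = 0.30922 + 0.49887 = 0.80809 bits

Marginal of Y (column sums):
  P(Y=0) = 0.180 + 0.098 = 0.278
  P(Y=1) = 0.138 + 0.041 = 0.179
  P(Y=2) = 0.434 + 0.109 = 0.543
H(X|Y) = Σ_y P(y)·H(X|Y=y):
  Y=0: P(Y=0) = 0.278, P(X|Y=0) = (90/139, 49/139) → H(X|Y=0) = 0.93630
  Y=1: P(Y=1) = 0.179, P(X|Y=1) = (138/179, 41/179) → H(X|Y=1) = 0.77635
  Y=2: P(Y=2) = 0.543, P(X|Y=2) = (434/543, 109/543) → H(X|Y=2) = 0.72340
H(X|Y) = 0.278·0.93630 + 0.179·0.77635 + 0.543·0.72340 = 0.79206 bits

I(X;Y) = H(X) - H(X|Y) = 0.80809 - 0.79206 = 0.0160 bits

Cross-check via I(X;Y) = H(X) + H(Y) - H(X,Y): computing H(Y) from the column sums and H(X,Y) from the 6 cells in the same way gives H(Y) = 1.43606 bits and H(X,Y) = 2.22813 bits, so
I(X;Y) = 0.80809 + 1.43606 - 2.22813 = 0.0160 bits ✓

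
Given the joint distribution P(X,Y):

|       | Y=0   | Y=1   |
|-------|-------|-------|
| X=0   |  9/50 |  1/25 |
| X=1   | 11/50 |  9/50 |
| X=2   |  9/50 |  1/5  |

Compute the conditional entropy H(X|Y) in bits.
1.4852 bits

H(X|Y) = H(X,Y) - H(Y)

H(X,Y) = -Σ_{x,y} P(x,y) log₂ P(x,y). Per-cell terms -P(x,y)·log₂P(x,y):
  X=0: 0.445308, 0.185754
  X=1: 0.480573, 0.445308
  X=2: 0.445308, 0.464386
Sum of the 6 terms: H(X,Y) = 2.46664 bits

Marginal of Y (column sums):
  P(Y=0) = 9/50 + 11/50 + 9/50 = 29/50
  P(Y=1) = 1/25 + 9/50 + 1/5 = 21/50
H(Y) = -[(29/50)·log₂(29/50) + (21/50)·log₂(21/50)]
  = 0.455808 + 0.525646 = 0.98145 bits

H(X|Y) = H(X,Y) - H(Y) = 2.46664 - 0.98145 = 1.4852 bits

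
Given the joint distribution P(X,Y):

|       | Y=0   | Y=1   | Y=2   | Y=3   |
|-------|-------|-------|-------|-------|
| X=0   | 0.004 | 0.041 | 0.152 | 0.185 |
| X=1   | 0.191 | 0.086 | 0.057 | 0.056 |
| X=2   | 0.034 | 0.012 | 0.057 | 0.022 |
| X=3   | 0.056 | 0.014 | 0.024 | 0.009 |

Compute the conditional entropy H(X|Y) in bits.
1.4625 bits

H(X|Y) = H(X,Y) - H(Y)

H(X,Y) = -Σ_{x,y} P(x,y) log₂ P(x,y). Per-cell terms -P(x,y)·log₂P(x,y):
  X=0: 0.03186, 0.18894, 0.41311, 0.45036
  X=1: 0.45618, 0.30440, 0.23557, 0.23287
  X=2: 0.16586, 0.07657, 0.23557, 0.12114
  X=3: 0.23287, 0.08622, 0.12914, 0.06116
Sum of the 16 terms: H(X,Y) = 3.4218 bits

Marginal of Y (column sums):
  P(Y=0) = 0.004 + 0.191 + 0.034 + 0.056 = 0.285
  P(Y=1) = 0.041 + 0.086 + 0.012 + 0.014 = 0.153
  P(Y=2) = 0.152 + 0.057 + 0.057 + 0.024 = 0.290
  P(Y=3) = 0.185 + 0.056 + 0.022 + 0.009 = 0.272
H(Y) = -[0.285·log₂(0.285) + 0.153·log₂(0.153) + 0.290·log₂(0.290) + 0.272·log₂(0.272)]
  = 0.51613 + 0.41438 + 0.51790 + 0.51090 = 1.9593 bits

H(X|Y) = H(X,Y) - H(Y) = 3.4218 - 1.9593 = 1.4625 bits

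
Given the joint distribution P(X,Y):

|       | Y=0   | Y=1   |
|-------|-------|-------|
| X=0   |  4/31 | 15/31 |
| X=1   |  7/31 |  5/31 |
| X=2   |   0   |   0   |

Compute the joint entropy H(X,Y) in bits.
1.7973 bits

H(X,Y) = -Σ_{x,y} P(x,y) log₂ P(x,y). Per-cell terms -P(x,y)·log₂P(x,y):
  X=0: 0.38119, 0.50676
  X=1: 0.48477, 0.42456
  X=2: 0.00000, 0.00000
  (cells with P = 0 contribute 0)
Sum of the 6 terms: H(X,Y) = 1.7973 bits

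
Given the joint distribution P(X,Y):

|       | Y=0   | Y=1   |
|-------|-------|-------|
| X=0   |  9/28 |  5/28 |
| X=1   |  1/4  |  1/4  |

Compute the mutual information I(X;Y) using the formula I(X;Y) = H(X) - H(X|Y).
0.0151 bits

I(X;Y) = H(X) - H(X|Y)

Marginal of X (row sums):
  P(X=0) = 9/28 + 5/28 = 1/2
  P(X=1) = 1/4 + 1/4 = 1/2
H(X) = -[(1/2)·log₂(1/2) + (1/2)·log₂(1/2)]
  = 0.5000 + 0.5000 = 1.0000 bits

Marginal of Y (column sums):
  P(Y=0) = 9/28 + 1/4 = 4/7
  P(Y=1) = 5/28 + 1/4 = 3/7
H(X|Y) = Σ_y P(y)·H(X|Y=y):
  Y=0: P(Y=0) = 4/7, P(X|Y=0) = (9/16, 7/16) → H(X|Y=0) = 0.9887
  Y=1: P(Y=1) = 3/7, P(X|Y=1) = (5/12, 7/12) → H(X|Y=1) = 0.9799
H(X|Y) = (4/7)·0.9887 + (3/7)·0.9799 = 0.9849 bits

I(X;Y) = H(X) - H(X|Y) = 1.0000 - 0.9849 = 0.0151 bits

Cross-check via I(X;Y) = H(X) + H(Y) - H(X,Y): computing H(Y) from the column sums and H(X,Y) from the 4 cells in the same way gives H(Y) = 0.9852 bits and H(X,Y) = 1.9701 bits, so
I(X;Y) = 1.0000 + 0.9852 - 1.9701 = 0.0151 bits ✓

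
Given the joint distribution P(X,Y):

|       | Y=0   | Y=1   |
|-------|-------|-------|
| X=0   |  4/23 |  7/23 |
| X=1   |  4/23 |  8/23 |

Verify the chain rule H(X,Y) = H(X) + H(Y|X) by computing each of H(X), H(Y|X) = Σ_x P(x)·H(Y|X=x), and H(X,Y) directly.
H(X) = 0.9986 bits, H(Y|X) = 0.9314 bits, H(X,Y) = 1.9300 bits

Marginal of X (row sums):
  P(X=0) = 4/23 + 7/23 = 11/23
  P(X=1) = 4/23 + 8/23 = 12/23
H(X) = -[(11/23)·log₂(11/23) + (12/23)·log₂(12/23)]
  = 0.5089 + 0.4897 = 0.9986 bits

H(Y|X) = Σ_x P(x)·H(Y|X=x):
  X=0: P(X=0) = 11/23, P(Y|X=0) = (4/11, 7/11) → H(Y|X=0) = 0.9457
  X=1: P(X=1) = 12/23, P(Y|X=1) = (1/3, 2/3) → H(Y|X=1) = 0.9183
H(Y|X) = (11/23)·0.9457 + (12/23)·0.9183 = 0.9314 bits

H(X,Y) = -Σ_{x,y} P(x,y) log₂ P(x,y). Per-cell terms -P(x,y)·log₂P(x,y):
  X=0: 0.4389, 0.5223
  X=1: 0.4389, 0.5299
Sum of the 4 terms: H(X,Y) = 1.9300 bits

Chain rule check:
  H(X) + H(Y|X) = 0.9986 + 0.9314 = 1.9300 bits
  H(X,Y) = 1.9300 bits
✓ Chain rule verified.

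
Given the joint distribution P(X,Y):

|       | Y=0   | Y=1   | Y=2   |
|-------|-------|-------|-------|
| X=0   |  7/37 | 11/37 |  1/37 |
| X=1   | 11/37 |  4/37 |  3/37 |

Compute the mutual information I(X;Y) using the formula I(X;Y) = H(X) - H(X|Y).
0.1036 bits

I(X;Y) = H(X) - H(X|Y)

Marginal of X (row sums):
  P(X=0) = 7/37 + 11/37 + 1/37 = 19/37
  P(X=1) = 11/37 + 4/37 + 3/37 = 18/37
H(X) = -[(19/37)·log₂(19/37) + (18/37)·log₂(18/37)]
  = 0.493757 + 0.505717 = 0.99947 bits

Marginal of Y (column sums):
  P(Y=0) = 7/37 + 11/37 = 18/37
  P(Y=1) = 11/37 + 4/37 = 15/37
  P(Y=2) = 1/37 + 3/37 = 4/37
H(X|Y) = Σ_y P(y)·H(X|Y=y):
  Y=0: P(Y=0) = 18/37, P(X|Y=0) = (7/18, 11/18) → H(X|Y=0) = 0.964079
  Y=1: P(Y=1) = 15/37, P(X|Y=1) = (11/15, 4/15) → H(X|Y=1) = 0.836641
  Y=2: P(Y=2) = 4/37, P(X|Y=2) = (1/4, 3/4) → H(X|Y=2) = 0.811278
H(X|Y) = (18/37)·0.964079 + (15/37)·0.836641 + (4/37)·0.811278 = 0.89590 bits

I(X;Y) = H(X) - H(X|Y) = 0.99947 - 0.89590 = 0.1036 bits

Cross-check via I(X;Y) = H(X) + H(Y) - H(X,Y): computing H(Y) from the column sums and H(X,Y) from the 6 cells in the same way gives H(Y) = 1.38075 bits and H(X,Y) = 2.27665 bits, so
I(X;Y) = 0.99947 + 1.38075 - 2.27665 = 0.1036 bits ✓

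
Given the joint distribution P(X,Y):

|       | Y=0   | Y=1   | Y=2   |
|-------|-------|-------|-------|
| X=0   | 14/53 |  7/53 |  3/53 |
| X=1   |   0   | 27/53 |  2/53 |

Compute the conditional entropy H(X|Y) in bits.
0.5622 bits

H(X|Y) = H(X,Y) - H(Y)

H(X,Y) = -Σ_{x,y} P(x,y) log₂ P(x,y). Per-cell terms -P(x,y)·log₂P(x,y):
  X=0: 0.50732, 0.38574, 0.23451
  X=1: 0.00000, 0.49570, 0.17841
  (cells with P = 0 contribute 0)
Sum of the 6 terms: H(X,Y) = 1.8017 bits

Marginal of Y (column sums):
  P(Y=0) = 14/53 + 0 = 14/53
  P(Y=1) = 7/53 + 27/53 = 34/53
  P(Y=2) = 3/53 + 2/53 = 5/53
H(Y) = -[(14/53)·log₂(14/53) + (34/53)·log₂(34/53) + (5/53)·log₂(5/53)]
  = 0.50732 + 0.41086 + 0.32132 = 1.2395 bits

H(X|Y) = H(X,Y) - H(Y) = 1.8017 - 1.2395 = 0.5622 bits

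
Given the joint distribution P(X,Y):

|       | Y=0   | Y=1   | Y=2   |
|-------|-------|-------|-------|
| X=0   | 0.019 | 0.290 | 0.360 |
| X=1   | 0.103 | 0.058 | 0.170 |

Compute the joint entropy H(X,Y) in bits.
2.1678 bits

H(X,Y) = -Σ_{x,y} P(x,y) log₂ P(x,y). Per-cell terms -P(x,y)·log₂P(x,y):
  X=0: 0.1086, 0.5179, 0.5306
  X=1: 0.3378, 0.2383, 0.4346
Sum of the 6 terms: H(X,Y) = 2.1678 bits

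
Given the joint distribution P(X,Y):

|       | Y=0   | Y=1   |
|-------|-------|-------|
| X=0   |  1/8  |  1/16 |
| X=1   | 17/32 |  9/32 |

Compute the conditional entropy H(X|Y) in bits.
0.6961 bits

H(X|Y) = H(X,Y) - H(Y)

H(X,Y) = -Σ_{x,y} P(x,y) log₂ P(x,y). Per-cell terms -P(x,y)·log₂P(x,y):
  X=0: 0.3750, 0.2500
  X=1: 0.4848, 0.5147
Sum of the 4 terms: H(X,Y) = 1.6245 bits

Marginal of Y (column sums):
  P(Y=0) = 1/8 + 17/32 = 21/32
  P(Y=1) = 1/16 + 9/32 = 11/32
H(Y) = -[(21/32)·log₂(21/32) + (11/32)·log₂(11/32)]
  = 0.3988 + 0.5296 = 0.9284 bits

H(X|Y) = H(X,Y) - H(Y) = 1.6245 - 0.9284 = 0.6961 bits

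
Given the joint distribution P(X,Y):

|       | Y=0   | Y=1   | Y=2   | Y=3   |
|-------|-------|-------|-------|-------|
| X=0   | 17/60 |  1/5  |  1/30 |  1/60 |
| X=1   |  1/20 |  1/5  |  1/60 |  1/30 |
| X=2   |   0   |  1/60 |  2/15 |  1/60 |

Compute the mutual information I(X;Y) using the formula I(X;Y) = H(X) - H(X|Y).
0.4305 bits

I(X;Y) = H(X) - H(X|Y)

Marginal of X (row sums):
  P(X=0) = 17/60 + 1/5 + 1/30 + 1/60 = 8/15
  P(X=1) = 1/20 + 1/5 + 1/60 + 1/30 = 3/10
  P(X=2) = 0 + 1/60 + 2/15 + 1/60 = 1/6
H(X) = -[(8/15)·log₂(8/15) + (3/10)·log₂(3/10) + (1/6)·log₂(1/6)]
  = 0.48367 + 0.52109 + 0.43083 = 1.43559 bits

Marginal of Y (column sums):
  P(Y=0) = 17/60 + 1/20 + 0 = 1/3
  P(Y=1) = 1/5 + 1/5 + 1/60 = 5/12
  P(Y=2) = 1/30 + 1/60 + 2/15 = 11/60
  P(Y=3) = 1/60 + 1/30 + 1/60 = 1/15
H(X|Y) = Σ_y P(y)·H(X|Y=y):
  Y=0: P(Y=0) = 1/3, P(X|Y=0) = (17/20, 3/20, 0) → H(X|Y=0) = 0.60984
  Y=1: P(Y=1) = 5/12, P(X|Y=1) = (12/25, 12/25, 1/25) → H(X|Y=1) = 1.20229
  Y=2: P(Y=2) = 11/60, P(X|Y=2) = (2/11, 1/11, 8/11) → H(X|Y=2) = 1.09580
  Y=3: P(Y=3) = 1/15, P(X|Y=3) = (1/4, 1/2, 1/4) → H(X|Y=3) = 1.50000
H(X|Y) = (1/3)·0.60984 + (5/12)·1.20229 + (11/60)·1.09580 + (1/15)·1.50000 = 1.00513 bits

I(X;Y) = H(X) - H(X|Y) = 1.43559 - 1.00513 = 0.4305 bits

Cross-check via I(X;Y) = H(X) + H(Y) - H(X,Y): computing H(Y) from the column sums and H(X,Y) from the 12 cells in the same way gives H(Y) = 1.76375 bits and H(X,Y) = 2.76888 bits, so
I(X;Y) = 1.43559 + 1.76375 - 2.76888 = 0.4305 bits ✓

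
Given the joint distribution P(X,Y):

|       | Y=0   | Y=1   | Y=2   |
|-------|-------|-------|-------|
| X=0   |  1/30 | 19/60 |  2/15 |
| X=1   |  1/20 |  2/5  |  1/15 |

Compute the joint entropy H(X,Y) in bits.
2.0818 bits

H(X,Y) = -Σ_{x,y} P(x,y) log₂ P(x,y). Per-cell terms -P(x,y)·log₂P(x,y):
  X=0: 0.16356, 0.52534, 0.38759
  X=1: 0.21610, 0.52877, 0.26046
Sum of the 6 terms: H(X,Y) = 2.0818 bits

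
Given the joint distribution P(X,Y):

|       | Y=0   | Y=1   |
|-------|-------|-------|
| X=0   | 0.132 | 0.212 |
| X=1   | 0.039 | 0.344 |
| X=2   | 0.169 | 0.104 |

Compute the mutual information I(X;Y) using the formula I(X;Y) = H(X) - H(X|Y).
0.1508 bits

I(X;Y) = H(X) - H(X|Y)

Marginal of X (row sums):
  P(X=0) = 0.132 + 0.212 = 0.344
  P(X=1) = 0.039 + 0.344 = 0.383
  P(X=2) = 0.169 + 0.104 = 0.273
H(X) = -[0.344·log₂(0.344) + 0.383·log₂(0.383) + 0.273·log₂(0.273)]
  = 0.5296 + 0.5303 + 0.5113 = 1.5712 bits

Marginal of Y (column sums):
  P(Y=0) = 0.132 + 0.039 + 0.169 = 0.340
  P(Y=1) = 0.212 + 0.344 + 0.104 = 0.660
H(X|Y) = Σ_y P(y)·H(X|Y=y):
  Y=0: P(Y=0) = 0.340, P(X|Y=0) = (33/85, 39/340, 169/340) → H(X|Y=0) = 1.3896
  Y=1: P(Y=1) = 0.660, P(X|Y=1) = (53/165, 86/165, 26/165) → H(X|Y=1) = 1.4363
H(X|Y) = 0.340·1.3896 + 0.660·1.4363 = 1.4204 bits

I(X;Y) = H(X) - H(X|Y) = 1.5712 - 1.4204 = 0.1508 bits

Cross-check via I(X;Y) = H(X) + H(Y) - H(X,Y): computing H(Y) from the column sums and H(X,Y) from the 6 cells in the same way gives H(Y) = 0.9248 bits and H(X,Y) = 2.3452 bits, so
I(X;Y) = 1.5712 + 0.9248 - 2.3452 = 0.1508 bits ✓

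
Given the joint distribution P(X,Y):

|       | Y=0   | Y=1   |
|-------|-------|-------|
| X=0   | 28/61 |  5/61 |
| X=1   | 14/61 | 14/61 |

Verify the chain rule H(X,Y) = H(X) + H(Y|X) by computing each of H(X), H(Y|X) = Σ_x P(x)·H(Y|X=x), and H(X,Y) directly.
H(X) = 0.9951 bits, H(Y|X) = 0.7910 bits, H(X,Y) = 1.7861 bits

Marginal of X (row sums):
  P(X=0) = 28/61 + 5/61 = 33/61
  P(X=1) = 14/61 + 14/61 = 28/61
H(X) = -[(33/61)·log₂(33/61) + (28/61)·log₂(28/61)]
  = 0.479497 + 0.515651 = 0.9951 bits

H(Y|X) = Σ_x P(x)·H(Y|X=x):
  X=0: P(X=0) = 33/61, P(Y|X=0) = (28/33, 5/33) → H(Y|X=0) = 0.613619
  X=1: P(X=1) = 28/61, P(Y|X=1) = (1/2, 1/2) → H(Y|X=1) = 1.000000
H(Y|X) = (33/61)·0.613619 + (28/61)·1.000000 = 0.7910 bits

H(X,Y) = -Σ_{x,y} P(x,y) log₂ P(x,y). Per-cell terms -P(x,y)·log₂P(x,y):
  X=0: 0.515651, 0.295804
  X=1: 0.487334, 0.487334
Sum of the 4 terms: H(X,Y) = 1.7861 bits

Chain rule check:
  H(X) + H(Y|X) = 0.9951 + 0.7910 = 1.7861 bits
  H(X,Y) = 1.7861 bits
✓ Chain rule verified.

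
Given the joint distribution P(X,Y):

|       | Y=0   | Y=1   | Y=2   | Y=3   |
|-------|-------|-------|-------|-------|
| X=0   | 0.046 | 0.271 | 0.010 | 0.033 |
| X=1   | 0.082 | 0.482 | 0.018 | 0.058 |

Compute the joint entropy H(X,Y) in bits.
2.0896 bits

H(X,Y) = -Σ_{x,y} P(x,y) log₂ P(x,y). Per-cell terms -P(x,y)·log₂P(x,y):
  X=0: 0.2043, 0.5105, 0.0664, 0.1624
  X=1: 0.2959, 0.5075, 0.1043, 0.2383
Sum of the 8 terms: H(X,Y) = 2.0896 bits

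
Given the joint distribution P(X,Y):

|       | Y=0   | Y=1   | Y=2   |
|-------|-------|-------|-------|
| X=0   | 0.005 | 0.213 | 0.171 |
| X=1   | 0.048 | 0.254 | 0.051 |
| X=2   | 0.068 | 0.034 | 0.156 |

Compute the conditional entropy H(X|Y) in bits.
1.3295 bits

H(X|Y) = H(X,Y) - H(Y)

H(X,Y) = -Σ_{x,y} P(x,y) log₂ P(x,y). Per-cell terms -P(x,y)·log₂P(x,y):
  X=0: 0.0382, 0.4752, 0.4357
  X=1: 0.2103, 0.5022, 0.2190
  X=2: 0.2637, 0.1659, 0.4181
Sum of the 9 terms: H(X,Y) = 2.7283 bits

Marginal of Y (column sums):
  P(Y=0) = 0.005 + 0.048 + 0.068 = 0.121
  P(Y=1) = 0.213 + 0.254 + 0.034 = 0.501
  P(Y=2) = 0.171 + 0.051 + 0.156 = 0.378
H(Y) = -[0.121·log₂(0.121) + 0.501·log₂(0.501) + 0.378·log₂(0.378)]
  = 0.3687 + 0.4996 + 0.5305 = 1.3988 bits

H(X|Y) = H(X,Y) - H(Y) = 2.7283 - 1.3988 = 1.3295 bits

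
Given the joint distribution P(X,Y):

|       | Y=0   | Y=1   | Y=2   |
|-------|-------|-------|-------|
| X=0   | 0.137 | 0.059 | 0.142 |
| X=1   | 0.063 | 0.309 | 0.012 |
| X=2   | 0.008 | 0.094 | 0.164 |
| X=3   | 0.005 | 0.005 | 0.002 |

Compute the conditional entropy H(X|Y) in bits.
1.2693 bits

H(X|Y) = H(X,Y) - H(Y)

H(X,Y) = -Σ_{x,y} P(x,y) log₂ P(x,y). Per-cell terms -P(x,y)·log₂P(x,y):
  X=0: 0.39288205, 0.24090533, 0.39987728
  X=1: 0.25127577, 0.52354527, 0.07656986
  X=2: 0.05572627, 0.32065237, 0.42775009
  X=3: 0.03821928, 0.03821928, 0.01793157
Sum of the 12 terms: H(X,Y) = 2.7835544 bits

Marginal of Y (column sums):
  P(Y=0) = 0.137 + 0.063 + 0.008 + 0.005 = 0.213
  P(Y=1) = 0.059 + 0.309 + 0.094 + 0.005 = 0.467
  P(Y=2) = 0.142 + 0.012 + 0.164 + 0.002 = 0.320
H(Y) = -[0.213·log₂(0.213) + 0.467·log₂(0.467) + 0.320·log₂(0.320)]
  = 0.47521890 + 0.51300209 + 0.52603398 = 1.5142550 bits

H(X|Y) = H(X,Y) - H(Y) = 2.7835544 - 1.5142550 = 1.2693 bits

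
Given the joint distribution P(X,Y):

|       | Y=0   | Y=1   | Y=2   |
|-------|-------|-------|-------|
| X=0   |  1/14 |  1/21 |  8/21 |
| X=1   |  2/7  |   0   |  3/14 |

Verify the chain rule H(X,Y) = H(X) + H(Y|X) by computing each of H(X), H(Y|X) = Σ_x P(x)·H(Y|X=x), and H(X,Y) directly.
H(X) = 1.0000 bits, H(Y|X) = 1.0041 bits, H(X,Y) = 2.0041 bits

Marginal of X (row sums):
  P(X=0) = 1/14 + 1/21 + 8/21 = 1/2
  P(X=1) = 2/7 + 0 + 3/14 = 1/2
H(X) = -[(1/2)·log₂(1/2) + (1/2)·log₂(1/2)]
  = 0.50000 + 0.50000 = 1.0000 bits

H(Y|X) = Σ_x P(x)·H(Y|X=x):
  X=0: P(X=0) = 1/2, P(Y|X=0) = (1/7, 2/21, 16/21) → H(Y|X=0) = 1.02304
  X=1: P(X=1) = 1/2, P(Y|X=1) = (4/7, 0, 3/7) → H(Y|X=1) = 0.98523
H(Y|X) = (1/2)·1.02304 + (1/2)·0.98523 = 1.0041 bits

H(X,Y) = -Σ_{x,y} P(x,y) log₂ P(x,y). Per-cell terms -P(x,y)·log₂P(x,y):
  X=0: 0.27195, 0.20916, 0.53041
  X=1: 0.51639, 0.00000, 0.47623
  (cells with P = 0 contribute 0)
Sum of the 6 terms: H(X,Y) = 2.0041 bits

Chain rule check:
  H(X) + H(Y|X) = 1.0000 + 1.0041 = 2.0041 bits
  H(X,Y) = 2.0041 bits
✓ Chain rule verified.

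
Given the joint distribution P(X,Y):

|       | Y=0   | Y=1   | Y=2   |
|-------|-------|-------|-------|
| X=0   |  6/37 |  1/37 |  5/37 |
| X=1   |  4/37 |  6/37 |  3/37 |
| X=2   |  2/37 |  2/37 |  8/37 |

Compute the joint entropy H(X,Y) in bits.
2.9558 bits

H(X,Y) = -Σ_{x,y} P(x,y) log₂ P(x,y). Per-cell terms -P(x,y)·log₂P(x,y):
  X=0: 0.4256, 0.1408, 0.3902
  X=1: 0.3470, 0.4256, 0.2939
  X=2: 0.2275, 0.2275, 0.4777
Sum of the 9 terms: H(X,Y) = 2.9558 bits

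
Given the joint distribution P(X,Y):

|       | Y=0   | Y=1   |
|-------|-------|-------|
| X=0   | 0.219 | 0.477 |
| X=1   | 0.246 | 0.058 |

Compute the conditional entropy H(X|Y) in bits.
0.7287 bits

H(X|Y) = H(X,Y) - H(Y)

H(X,Y) = -Σ_{x,y} P(x,y) log₂ P(x,y). Per-cell terms -P(x,y)·log₂P(x,y):
  X=0: 0.4798, 0.5094
  X=1: 0.4977, 0.2383
Sum of the 4 terms: H(X,Y) = 1.7252 bits

Marginal of Y (column sums):
  P(Y=0) = 0.219 + 0.246 = 0.465
  P(Y=1) = 0.477 + 0.058 = 0.535
H(Y) = -[0.465·log₂(0.465) + 0.535·log₂(0.535)]
  = 0.5137 + 0.4828 = 0.9965 bits

H(X|Y) = H(X,Y) - H(Y) = 1.7252 - 0.9965 = 0.7287 bits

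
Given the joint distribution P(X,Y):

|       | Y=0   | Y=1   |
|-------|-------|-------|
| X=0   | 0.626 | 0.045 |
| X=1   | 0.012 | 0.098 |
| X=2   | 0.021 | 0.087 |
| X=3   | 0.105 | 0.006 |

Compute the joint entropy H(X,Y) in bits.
1.8386 bits

H(X,Y) = -Σ_{x,y} P(x,y) log₂ P(x,y). Per-cell terms -P(x,y)·log₂P(x,y):
  X=0: 0.42303, 0.20133
  X=1: 0.07657, 0.32841
  X=2: 0.11704, 0.30649
  X=3: 0.34141, 0.04428
Sum of the 8 terms: H(X,Y) = 1.8386 bits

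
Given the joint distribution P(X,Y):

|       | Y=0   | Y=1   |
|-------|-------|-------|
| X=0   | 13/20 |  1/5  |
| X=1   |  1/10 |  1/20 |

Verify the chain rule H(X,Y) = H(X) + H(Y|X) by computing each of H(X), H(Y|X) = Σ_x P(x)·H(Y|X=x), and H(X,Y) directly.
H(X) = 0.6098 bits, H(Y|X) = 0.8068 bits, H(X,Y) = 1.4166 bits

Marginal of X (row sums):
  P(X=0) = 13/20 + 1/5 = 17/20
  P(X=1) = 1/10 + 1/20 = 3/20
H(X) = -[(17/20)·log₂(17/20) + (3/20)·log₂(3/20)]
  = 0.199295 + 0.410545 = 0.6098 bits

H(Y|X) = Σ_x P(x)·H(Y|X=x):
  X=0: P(X=0) = 17/20, P(Y|X=0) = (13/17, 4/17) → H(Y|X=0) = 0.787127
  X=1: P(X=1) = 3/20, P(Y|X=1) = (2/3, 1/3) → H(Y|X=1) = 0.918296
H(Y|X) = (17/20)·0.787127 + (3/20)·0.918296 = 0.8068 bits

H(X,Y) = -Σ_{x,y} P(x,y) log₂ P(x,y). Per-cell terms -P(x,y)·log₂P(x,y):
  X=0: 0.403967, 0.464386
  X=1: 0.332193, 0.216096
Sum of the 4 terms: H(X,Y) = 1.4166 bits

Chain rule check:
  H(X) + H(Y|X) = 0.6098 + 0.8068 = 1.4166 bits
  H(X,Y) = 1.4166 bits
✓ Chain rule verified.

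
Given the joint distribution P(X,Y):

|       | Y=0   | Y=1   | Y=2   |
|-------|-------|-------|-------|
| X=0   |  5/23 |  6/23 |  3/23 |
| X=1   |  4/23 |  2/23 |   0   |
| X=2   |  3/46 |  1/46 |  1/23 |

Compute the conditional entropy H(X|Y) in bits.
1.2005 bits

H(X|Y) = H(X,Y) - H(Y)

H(X,Y) = -Σ_{x,y} P(x,y) log₂ P(x,y). Per-cell terms -P(x,y)·log₂P(x,y):
  X=0: 0.478616, 0.505722, 0.383296
  X=1: 0.438880, 0.306397, 0.000000
  X=2: 0.256865, 0.120077, 0.196677
  (cells with P = 0 contribute 0)
Sum of the 9 terms: H(X,Y) = 2.68653 bits

Marginal of Y (column sums):
  P(Y=0) = 5/23 + 4/23 + 3/46 = 21/46
  P(Y=1) = 6/23 + 2/23 + 1/46 = 17/46
  P(Y=2) = 3/23 + 0 + 1/23 = 4/23
H(Y) = -[(21/46)·log₂(21/46) + (17/46)·log₂(17/46) + (4/23)·log₂(4/23)]
  = 0.516438 + 0.530732 + 0.438880 = 1.48605 bits

H(X|Y) = H(X,Y) - H(Y) = 2.68653 - 1.48605 = 1.2005 bits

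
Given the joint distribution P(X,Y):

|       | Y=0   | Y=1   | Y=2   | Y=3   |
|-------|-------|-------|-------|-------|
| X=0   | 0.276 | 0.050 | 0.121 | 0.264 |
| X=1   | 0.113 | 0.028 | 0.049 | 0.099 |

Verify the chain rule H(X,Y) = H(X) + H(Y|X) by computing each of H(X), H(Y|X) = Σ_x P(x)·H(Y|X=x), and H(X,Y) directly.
H(X) = 0.8674 bits, H(Y|X) = 1.7806 bits, H(X,Y) = 2.6480 bits

Marginal of X (row sums):
  P(X=0) = 0.276 + 0.050 + 0.121 + 0.264 = 0.711
  P(X=1) = 0.113 + 0.028 + 0.049 + 0.099 = 0.289
H(X) = -[0.711·log₂(0.711) + 0.289·log₂(0.289)]
  = 0.34987 + 0.51756 = 0.8674 bits

H(Y|X) = Σ_x P(x)·H(Y|X=x):
  X=0: P(X=0) = 0.711, P(Y|X=0) = (92/237, 50/711, 121/711, 88/237) → H(Y|X=0) = 1.76478
  X=1: P(X=1) = 0.289, P(Y|X=1) = (113/289, 28/289, 49/289, 99/289) → H(Y|X=1) = 1.81952
H(Y|X) = 0.711·1.76478 + 0.289·1.81952 = 1.7806 bits

H(X,Y) = -Σ_{x,y} P(x,y) log₂ P(x,y). Per-cell terms -P(x,y)·log₂P(x,y):
  X=0: 0.51260, 0.21610, 0.36868, 0.50725
  X=1: 0.35545, 0.14444, 0.21320, 0.33031
Sum of the 8 terms: H(X,Y) = 2.6480 bits

Chain rule check:
  H(X) + H(Y|X) = 0.8674 + 1.7806 = 2.6480 bits
  H(X,Y) = 2.6480 bits
✓ Chain rule verified.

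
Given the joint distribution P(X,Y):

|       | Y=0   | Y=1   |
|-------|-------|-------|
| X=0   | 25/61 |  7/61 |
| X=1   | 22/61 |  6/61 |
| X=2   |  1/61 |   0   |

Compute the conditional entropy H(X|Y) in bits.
1.0954 bits

H(X|Y) = H(X,Y) - H(Y)

H(X,Y) = -Σ_{x,y} P(x,y) log₂ P(x,y). Per-cell terms -P(x,y)·log₂P(x,y):
  X=0: 0.52741, 0.35842
  X=1: 0.53063, 0.32909
  X=2: 0.09723, 0.00000
  (cells with P = 0 contribute 0)
Sum of the 6 terms: H(X,Y) = 1.8428 bits

Marginal of Y (column sums):
  P(Y=0) = 25/61 + 22/61 + 1/61 = 48/61
  P(Y=1) = 7/61 + 6/61 + 0 = 13/61
H(Y) = -[(48/61)·log₂(48/61) + (13/61)·log₂(13/61)]
  = 0.27209 + 0.47531 = 0.7474 bits

H(X|Y) = H(X,Y) - H(Y) = 1.8428 - 0.7474 = 1.0954 bits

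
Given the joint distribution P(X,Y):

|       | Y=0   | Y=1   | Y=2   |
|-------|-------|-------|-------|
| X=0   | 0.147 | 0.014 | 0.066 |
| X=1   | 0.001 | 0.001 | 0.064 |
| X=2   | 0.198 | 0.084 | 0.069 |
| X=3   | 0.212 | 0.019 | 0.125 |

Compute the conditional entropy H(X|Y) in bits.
1.6521 bits

H(X|Y) = H(X,Y) - H(Y)

H(X,Y) = -Σ_{x,y} P(x,y) log₂ P(x,y). Per-cell terms -P(x,y)·log₂P(x,y):
  X=0: 0.40662, 0.08622, 0.25881
  X=1: 0.00997, 0.00997, 0.25381
  X=2: 0.46261, 0.30017, 0.26615
  X=3: 0.47443, 0.10864, 0.37500
Sum of the 12 terms: H(X,Y) = 3.0124 bits

Marginal of Y (column sums):
  P(Y=0) = 0.147 + 0.001 + 0.198 + 0.212 = 0.558
  P(Y=1) = 0.014 + 0.001 + 0.084 + 0.019 = 0.118
  P(Y=2) = 0.066 + 0.064 + 0.069 + 0.125 = 0.324
H(Y) = -[0.558·log₂(0.558) + 0.118·log₂(0.118) + 0.324·log₂(0.324)]
  = 0.46965 + 0.36381 + 0.52680 = 1.3603 bits

H(X|Y) = H(X,Y) - H(Y) = 3.0124 - 1.3603 = 1.6521 bits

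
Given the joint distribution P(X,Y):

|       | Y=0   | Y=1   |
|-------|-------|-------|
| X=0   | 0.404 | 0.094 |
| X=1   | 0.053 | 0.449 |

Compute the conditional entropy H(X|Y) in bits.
0.5976 bits

H(X|Y) = H(X,Y) - H(Y)

H(X,Y) = -Σ_{x,y} P(x,y) log₂ P(x,y). Per-cell terms -P(x,y)·log₂P(x,y):
  X=0: 0.5282594, 0.3206524
  X=1: 0.2246068, 0.5186905
Sum of the 4 terms: H(X,Y) = 1.592209 bits

Marginal of Y (column sums):
  P(Y=0) = 0.404 + 0.053 = 0.457
  P(Y=1) = 0.094 + 0.449 = 0.543
H(Y) = -[0.457·log₂(0.457) + 0.543·log₂(0.543)]
  = 0.5162884 + 0.4783699 = 0.994658 bits

H(X|Y) = H(X,Y) - H(Y) = 1.592209 - 0.994658 = 0.5976 bits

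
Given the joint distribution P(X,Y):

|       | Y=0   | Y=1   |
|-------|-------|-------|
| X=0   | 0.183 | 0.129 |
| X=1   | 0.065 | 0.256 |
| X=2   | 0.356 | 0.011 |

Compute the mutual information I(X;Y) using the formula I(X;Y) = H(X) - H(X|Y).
0.3587 bits

I(X;Y) = H(X) - H(X|Y)

Marginal of X (row sums):
  P(X=0) = 0.183 + 0.129 = 0.312
  P(X=1) = 0.065 + 0.256 = 0.321
  P(X=2) = 0.356 + 0.011 = 0.367
H(X) = -[0.312·log₂(0.312) + 0.321·log₂(0.321) + 0.367·log₂(0.367)]
  = 0.52428 + 0.52623 + 0.53074 = 1.58125 bits

Marginal of Y (column sums):
  P(Y=0) = 0.183 + 0.065 + 0.356 = 0.604
  P(Y=1) = 0.129 + 0.256 + 0.011 = 0.396
H(X|Y) = Σ_y P(y)·H(X|Y=y):
  Y=0: P(Y=0) = 0.604, P(X|Y=0) = (183/604, 65/604, 89/151) → H(X|Y=0) = 1.31756
  Y=1: P(Y=1) = 0.396, P(X|Y=1) = (43/132, 64/99, 1/36) → H(X|Y=1) = 1.07758
H(X|Y) = 0.604·1.31756 + 0.396·1.07758 = 1.22253 bits

I(X;Y) = H(X) - H(X|Y) = 1.58125 - 1.22253 = 0.3587 bits

Cross-check via I(X;Y) = H(X) + H(Y) - H(X,Y): computing H(Y) from the column sums and H(X,Y) from the 6 cells in the same way gives H(Y) = 0.96856 bits and H(X,Y) = 2.19109 bits, so
I(X;Y) = 1.58125 + 0.96856 - 2.19109 = 0.3587 bits ✓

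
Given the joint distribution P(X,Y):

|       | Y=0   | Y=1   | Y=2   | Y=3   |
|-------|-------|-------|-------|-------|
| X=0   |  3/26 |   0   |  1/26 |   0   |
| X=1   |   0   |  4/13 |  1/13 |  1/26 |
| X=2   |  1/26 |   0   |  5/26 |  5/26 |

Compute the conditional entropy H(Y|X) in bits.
1.1590 bits

H(Y|X) = H(X,Y) - H(X)

H(X,Y) = -Σ_{x,y} P(x,y) log₂ P(x,y). Per-cell terms -P(x,y)·log₂P(x,y):
  X=0: 0.3595, 0.0000, 0.1808, 0.0000
  X=1: 0.0000, 0.5232, 0.2846, 0.1808
  X=2: 0.1808, 0.0000, 0.4574, 0.4574
  (cells with P = 0 contribute 0)
Sum of the 12 terms: H(X,Y) = 2.6245 bits

Marginal of X (row sums):
  P(X=0) = 3/26 + 0 + 1/26 + 0 = 2/13
  P(X=1) = 0 + 4/13 + 1/13 + 1/26 = 11/26
  P(X=2) = 1/26 + 0 + 5/26 + 5/26 = 11/26
H(X) = -[(2/13)·log₂(2/13) + (11/26)·log₂(11/26) + (11/26)·log₂(11/26)]
  = 0.4155 + 0.5250 + 0.5250 = 1.4655 bits

H(Y|X) = H(X,Y) - H(X) = 2.6245 - 1.4655 = 1.1590 bits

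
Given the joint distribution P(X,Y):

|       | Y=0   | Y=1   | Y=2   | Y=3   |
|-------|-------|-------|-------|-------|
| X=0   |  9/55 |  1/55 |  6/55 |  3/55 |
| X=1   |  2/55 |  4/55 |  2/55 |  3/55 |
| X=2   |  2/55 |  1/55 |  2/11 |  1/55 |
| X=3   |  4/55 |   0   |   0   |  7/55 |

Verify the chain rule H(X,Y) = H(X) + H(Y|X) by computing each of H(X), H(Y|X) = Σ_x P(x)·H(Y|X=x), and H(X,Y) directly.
H(X) = 1.9610 bits, H(Y|X) = 1.4855 bits, H(X,Y) = 3.4465 bits

Marginal of X (row sums):
  P(X=0) = 9/55 + 1/55 + 6/55 + 3/55 = 19/55
  P(X=1) = 2/55 + 4/55 + 2/55 + 3/55 = 1/5
  P(X=2) = 2/55 + 1/55 + 2/11 + 1/55 = 14/55
  P(X=3) = 4/55 + 0 + 0 + 7/55 = 1/5
H(X) = -[(19/55)·log₂(19/55) + (1/5)·log₂(1/5) + (14/55)·log₂(14/55) + (1/5)·log₂(1/5)]
  = 0.5297 + 0.4644 + 0.5025 + 0.4644 = 1.9610 bits

H(Y|X) = Σ_x P(x)·H(Y|X=x):
  X=0: P(X=0) = 19/55, P(Y|X=0) = (9/19, 1/19, 6/19, 3/19) → H(Y|X=0) = 1.6798
  X=1: P(X=1) = 1/5, P(Y|X=1) = (2/11, 4/11, 2/11, 3/11) → H(Y|X=1) = 1.9363
  X=2: P(X=2) = 14/55, P(Y|X=2) = (1/7, 1/14, 5/7, 1/14) → H(Y|X=2) = 1.2917
  X=3: P(X=3) = 1/5, P(Y|X=3) = (4/11, 0, 0, 7/11) → H(Y|X=3) = 0.9457
H(Y|X) = (19/55)·1.6798 + (1/5)·1.9363 + (14/55)·1.2917 + (1/5)·0.9457 = 1.4855 bits

H(X,Y) = -Σ_{x,y} P(x,y) log₂ P(x,y). Per-cell terms -P(x,y)·log₂P(x,y):
  X=0: 0.4273, 0.1051, 0.3487, 0.2289
  X=1: 0.1739, 0.2750, 0.1739, 0.2289
  X=2: 0.1739, 0.1051, 0.4472, 0.1051
  X=3: 0.2750, 0.0000, 0.0000, 0.3785
  (cells with P = 0 contribute 0)
Sum of the 16 terms: H(X,Y) = 3.4465 bits

Chain rule check:
  H(X) + H(Y|X) = 1.9610 + 1.4855 = 3.4465 bits
  H(X,Y) = 3.4465 bits
✓ Chain rule verified.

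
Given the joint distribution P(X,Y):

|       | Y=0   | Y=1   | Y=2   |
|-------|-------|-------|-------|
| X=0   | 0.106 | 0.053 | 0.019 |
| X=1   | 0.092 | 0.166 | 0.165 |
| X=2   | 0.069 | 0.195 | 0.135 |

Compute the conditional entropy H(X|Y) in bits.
1.4070 bits

H(X|Y) = H(X,Y) - H(Y)

H(X,Y) = -Σ_{x,y} P(x,y) log₂ P(x,y). Per-cell terms -P(x,y)·log₂P(x,y):
  X=0: 0.3432, 0.2246, 0.1086
  X=1: 0.3167, 0.4301, 0.4289
  X=2: 0.2662, 0.4599, 0.3900
Sum of the 9 terms: H(X,Y) = 2.9682 bits

Marginal of Y (column sums):
  P(Y=0) = 0.106 + 0.092 + 0.069 = 0.267
  P(Y=1) = 0.053 + 0.166 + 0.195 = 0.414
  P(Y=2) = 0.019 + 0.165 + 0.135 = 0.319
H(Y) = -[0.267·log₂(0.267) + 0.414·log₂(0.414) + 0.319·log₂(0.319)]
  = 0.5087 + 0.5267 + 0.5258 = 1.5612 bits

H(X|Y) = H(X,Y) - H(Y) = 2.9682 - 1.5612 = 1.4070 bits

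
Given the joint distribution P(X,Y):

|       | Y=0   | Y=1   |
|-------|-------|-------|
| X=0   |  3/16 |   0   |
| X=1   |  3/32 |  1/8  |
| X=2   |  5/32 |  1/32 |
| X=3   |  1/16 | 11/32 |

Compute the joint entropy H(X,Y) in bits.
2.5022 bits

H(X,Y) = -Σ_{x,y} P(x,y) log₂ P(x,y). Per-cell terms -P(x,y)·log₂P(x,y):
  X=0: 0.4528, 0.0000
  X=1: 0.3202, 0.3750
  X=2: 0.4184, 0.1562
  X=3: 0.2500, 0.5296
  (cells with P = 0 contribute 0)
Sum of the 8 terms: H(X,Y) = 2.5022 bits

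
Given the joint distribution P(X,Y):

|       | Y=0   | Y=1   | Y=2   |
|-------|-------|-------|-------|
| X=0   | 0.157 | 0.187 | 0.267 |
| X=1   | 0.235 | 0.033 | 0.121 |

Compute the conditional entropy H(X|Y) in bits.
0.8623 bits

H(X|Y) = H(X,Y) - H(Y)

H(X,Y) = -Σ_{x,y} P(x,y) log₂ P(x,y). Per-cell terms -P(x,y)·log₂P(x,y):
  X=0: 0.4193727, 0.4523324, 0.5086586
  X=1: 0.4909778, 0.1624059, 0.3686774
Sum of the 6 terms: H(X,Y) = 2.402425 bits

Marginal of Y (column sums):
  P(Y=0) = 0.157 + 0.235 = 0.392
  P(Y=1) = 0.187 + 0.033 = 0.220
  P(Y=2) = 0.267 + 0.121 = 0.388
H(Y) = -[0.392·log₂(0.392) + 0.220·log₂(0.220) + 0.388·log₂(0.388)]
  = 0.5296212 + 0.4805734 + 0.5299581 = 1.540153 bits

H(X|Y) = H(X,Y) - H(Y) = 2.402425 - 1.540153 = 0.8623 bits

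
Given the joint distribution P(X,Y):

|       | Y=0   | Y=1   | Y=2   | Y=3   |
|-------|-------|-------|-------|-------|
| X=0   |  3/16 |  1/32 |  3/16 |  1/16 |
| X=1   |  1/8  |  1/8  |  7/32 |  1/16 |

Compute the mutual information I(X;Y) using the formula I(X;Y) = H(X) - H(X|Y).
0.0514 bits

I(X;Y) = H(X) - H(X|Y)

Marginal of X (row sums):
  P(X=0) = 3/16 + 1/32 + 3/16 + 1/16 = 15/32
  P(X=1) = 1/8 + 1/8 + 7/32 + 1/16 = 17/32
H(X) = -[(15/32)·log₂(15/32) + (17/32)·log₂(17/32)]
  = 0.512395 + 0.484785 = 0.99718 bits

Marginal of Y (column sums):
  P(Y=0) = 3/16 + 1/8 = 5/16
  P(Y=1) = 1/32 + 1/8 = 5/32
  P(Y=2) = 3/16 + 7/32 = 13/32
  P(Y=3) = 1/16 + 1/16 = 1/8
H(X|Y) = Σ_y P(y)·H(X|Y=y):
  Y=0: P(Y=0) = 5/16, P(X|Y=0) = (3/5, 2/5) → H(X|Y=0) = 0.970951
  Y=1: P(Y=1) = 5/32, P(X|Y=1) = (1/5, 4/5) → H(X|Y=1) = 0.721928
  Y=2: P(Y=2) = 13/32, P(X|Y=2) = (6/13, 7/13) → H(X|Y=2) = 0.995727
  Y=3: P(Y=3) = 1/8, P(X|Y=3) = (1/2, 1/2) → H(X|Y=3) = 1.000000
H(X|Y) = (5/16)·0.970951 + (5/32)·0.721928 + (13/32)·0.995727 + (1/8)·1.000000 = 0.94574 bits

I(X;Y) = H(X) - H(X|Y) = 0.99718 - 0.94574 = 0.0514 bits

Cross-check via I(X;Y) = H(X) + H(Y) - H(X,Y): computing H(Y) from the column sums and H(X,Y) from the 8 cells in the same way gives H(Y) = 1.84579 bits and H(X,Y) = 2.79153 bits, so
I(X;Y) = 0.99718 + 1.84579 - 2.79153 = 0.0514 bits ✓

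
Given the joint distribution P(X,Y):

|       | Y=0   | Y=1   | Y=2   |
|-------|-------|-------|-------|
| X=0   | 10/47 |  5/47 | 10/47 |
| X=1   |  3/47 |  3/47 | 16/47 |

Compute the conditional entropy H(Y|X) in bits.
1.3329 bits

H(Y|X) = H(X,Y) - H(X)

H(X,Y) = -Σ_{x,y} P(x,y) log₂ P(x,y). Per-cell terms -P(x,y)·log₂P(x,y):
  X=0: 0.475034, 0.343900, 0.475034
  X=1: 0.253380, 0.253380, 0.529222
Sum of the 6 terms: H(X,Y) = 2.32995 bits

Marginal of X (row sums):
  P(X=0) = 10/47 + 5/47 + 10/47 = 25/47
  P(X=1) = 3/47 + 3/47 + 16/47 = 22/47
H(X) = -[(25/47)·log₂(25/47) + (22/47)·log₂(22/47)]
  = 0.484432 + 0.512627 = 0.99706 bits

H(Y|X) = H(X,Y) - H(X) = 2.32995 - 0.99706 = 1.3329 bits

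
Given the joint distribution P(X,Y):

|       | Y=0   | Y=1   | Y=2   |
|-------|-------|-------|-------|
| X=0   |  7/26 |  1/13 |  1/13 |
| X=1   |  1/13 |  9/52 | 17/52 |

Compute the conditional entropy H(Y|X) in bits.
1.3461 bits

H(Y|X) = H(X,Y) - H(X)

H(X,Y) = -Σ_{x,y} P(x,y) log₂ P(x,y). Per-cell terms -P(x,y)·log₂P(x,y):
  X=0: 0.50968, 0.28465, 0.28465
  X=1: 0.28465, 0.43797, 0.52732
Sum of the 6 terms: H(X,Y) = 2.32892 bits

Marginal of X (row sums):
  P(X=0) = 7/26 + 1/13 + 1/13 = 11/26
  P(X=1) = 1/13 + 9/52 + 17/52 = 15/26
H(X) = -[(11/26)·log₂(11/26) + (15/26)·log₂(15/26)]
  = 0.52504 + 0.45782 = 0.98286 bits

H(Y|X) = H(X,Y) - H(X) = 2.32892 - 0.98286 = 1.3461 bits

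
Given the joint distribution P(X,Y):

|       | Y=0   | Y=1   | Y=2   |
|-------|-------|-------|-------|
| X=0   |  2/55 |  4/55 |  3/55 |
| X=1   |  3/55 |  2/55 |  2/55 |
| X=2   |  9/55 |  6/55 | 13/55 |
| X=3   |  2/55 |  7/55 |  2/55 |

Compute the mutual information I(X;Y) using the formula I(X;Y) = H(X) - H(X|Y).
0.0962 bits

I(X;Y) = H(X) - H(X|Y)

Marginal of X (row sums):
  P(X=0) = 2/55 + 4/55 + 3/55 = 9/55
  P(X=1) = 3/55 + 2/55 + 2/55 = 7/55
  P(X=2) = 9/55 + 6/55 + 13/55 = 28/55
  P(X=3) = 2/55 + 7/55 + 2/55 = 1/5
H(X) = -[(9/55)·log₂(9/55) + (7/55)·log₂(7/55) + (28/55)·log₂(28/55) + (1/5)·log₂(1/5)]
  = 0.4273 + 0.3785 + 0.4959 + 0.4644 = 1.7661 bits

Marginal of Y (column sums):
  P(Y=0) = 2/55 + 3/55 + 9/55 + 2/55 = 16/55
  P(Y=1) = 4/55 + 2/55 + 6/55 + 7/55 = 19/55
  P(Y=2) = 3/55 + 2/55 + 13/55 + 2/55 = 4/11
H(X|Y) = Σ_y P(y)·H(X|Y=y):
  Y=0: P(Y=0) = 16/55, P(X|Y=0) = (1/8, 3/16, 9/16, 1/8) → H(X|Y=0) = 1.6697
  Y=1: P(Y=1) = 19/55, P(X|Y=1) = (4/19, 2/19, 6/19, 7/19) → H(X|Y=1) = 1.8710
  Y=2: P(Y=2) = 4/11, P(X|Y=2) = (3/20, 1/10, 13/20, 1/10) → H(X|Y=2) = 1.4789
H(X|Y) = (16/55)·1.6697 + (19/55)·1.8710 + (4/11)·1.4789 = 1.6699 bits

I(X;Y) = H(X) - H(X|Y) = 1.7661 - 1.6699 = 0.0962 bits

Cross-check via I(X;Y) = H(X) + H(Y) - H(X,Y): computing H(Y) from the column sums and H(X,Y) from the 12 cells in the same way gives H(Y) = 1.5786 bits and H(X,Y) = 3.2485 bits, so
I(X;Y) = 1.7661 + 1.5786 - 3.2485 = 0.0962 bits ✓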